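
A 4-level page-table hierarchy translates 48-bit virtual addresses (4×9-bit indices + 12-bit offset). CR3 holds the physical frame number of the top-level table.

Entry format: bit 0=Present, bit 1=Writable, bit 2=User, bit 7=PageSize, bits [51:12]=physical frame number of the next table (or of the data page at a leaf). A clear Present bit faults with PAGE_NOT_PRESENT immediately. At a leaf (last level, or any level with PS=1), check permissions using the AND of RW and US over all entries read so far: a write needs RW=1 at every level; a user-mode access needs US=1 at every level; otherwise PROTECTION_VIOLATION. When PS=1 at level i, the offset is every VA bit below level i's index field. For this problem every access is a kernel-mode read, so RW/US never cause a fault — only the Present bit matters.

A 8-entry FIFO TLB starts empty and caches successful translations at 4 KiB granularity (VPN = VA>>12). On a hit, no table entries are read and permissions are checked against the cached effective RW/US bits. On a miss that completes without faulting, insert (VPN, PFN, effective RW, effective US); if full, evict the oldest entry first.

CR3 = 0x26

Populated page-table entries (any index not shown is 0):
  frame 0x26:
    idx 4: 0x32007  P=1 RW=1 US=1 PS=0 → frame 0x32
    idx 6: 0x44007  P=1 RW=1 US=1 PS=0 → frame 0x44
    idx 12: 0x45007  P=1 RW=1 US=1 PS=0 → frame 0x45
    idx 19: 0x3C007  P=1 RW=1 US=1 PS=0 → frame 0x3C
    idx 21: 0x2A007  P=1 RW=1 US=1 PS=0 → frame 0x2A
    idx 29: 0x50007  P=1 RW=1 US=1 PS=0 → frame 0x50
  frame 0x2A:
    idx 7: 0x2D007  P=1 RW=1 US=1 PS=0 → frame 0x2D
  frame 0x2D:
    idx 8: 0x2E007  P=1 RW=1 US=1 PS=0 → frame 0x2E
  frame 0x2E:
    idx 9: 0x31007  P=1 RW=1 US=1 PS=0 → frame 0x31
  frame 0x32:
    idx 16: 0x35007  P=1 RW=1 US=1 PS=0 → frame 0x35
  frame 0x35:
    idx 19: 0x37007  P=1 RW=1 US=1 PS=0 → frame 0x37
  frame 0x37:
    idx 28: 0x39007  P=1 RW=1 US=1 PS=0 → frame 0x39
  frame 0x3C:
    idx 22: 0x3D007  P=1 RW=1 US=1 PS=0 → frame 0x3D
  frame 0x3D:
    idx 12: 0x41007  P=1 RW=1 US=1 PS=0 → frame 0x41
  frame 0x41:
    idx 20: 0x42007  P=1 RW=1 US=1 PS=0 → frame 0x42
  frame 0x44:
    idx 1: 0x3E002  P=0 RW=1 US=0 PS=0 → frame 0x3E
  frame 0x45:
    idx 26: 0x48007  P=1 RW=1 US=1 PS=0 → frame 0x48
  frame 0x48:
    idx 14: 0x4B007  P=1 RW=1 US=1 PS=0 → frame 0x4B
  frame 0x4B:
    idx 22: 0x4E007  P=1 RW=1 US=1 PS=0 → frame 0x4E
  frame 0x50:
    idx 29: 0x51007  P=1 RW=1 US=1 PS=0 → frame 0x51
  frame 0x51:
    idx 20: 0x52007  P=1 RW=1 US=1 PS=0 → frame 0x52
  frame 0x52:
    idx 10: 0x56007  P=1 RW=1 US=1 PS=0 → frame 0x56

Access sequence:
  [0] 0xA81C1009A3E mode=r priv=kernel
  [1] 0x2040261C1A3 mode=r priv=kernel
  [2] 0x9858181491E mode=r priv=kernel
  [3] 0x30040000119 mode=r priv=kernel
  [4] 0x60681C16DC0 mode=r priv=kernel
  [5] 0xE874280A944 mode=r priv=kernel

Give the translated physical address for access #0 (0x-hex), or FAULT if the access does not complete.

Per-access translation:
#0 VA=0xA81C1009A3E (r,kernel):
  L0: frame=0x26 idx=21 entry=0x2A007 [P=1 RW=1 US=1 PS=0]
  L1: frame=0x2A idx=7 entry=0x2D007 [P=1 RW=1 US=1 PS=0]
  L2: frame=0x2D idx=8 entry=0x2E007 [P=1 RW=1 US=1 PS=0]
  L3: frame=0x2E idx=9 entry=0x31007 [P=1 RW=1 US=1 PS=0]
  ⇒ phys 0x31A3E  [4 reads]
#1 VA=0x2040261C1A3 (r,kernel):
  L0: frame=0x26 idx=4 entry=0x32007 [P=1 RW=1 US=1 PS=0]
  L1: frame=0x32 idx=16 entry=0x35007 [P=1 RW=1 US=1 PS=0]
  L2: frame=0x35 idx=19 entry=0x37007 [P=1 RW=1 US=1 PS=0]
  L3: frame=0x37 idx=28 entry=0x39007 [P=1 RW=1 US=1 PS=0]
  ⇒ phys 0x391A3  [4 reads]
#2 VA=0x9858181491E (r,kernel):
  L0: frame=0x26 idx=19 entry=0x3C007 [P=1 RW=1 US=1 PS=0]
  L1: frame=0x3C idx=22 entry=0x3D007 [P=1 RW=1 US=1 PS=0]
  L2: frame=0x3D idx=12 entry=0x41007 [P=1 RW=1 US=1 PS=0]
  L3: frame=0x41 idx=20 entry=0x42007 [P=1 RW=1 US=1 PS=0]
  ⇒ phys 0x4291E  [4 reads]
#3 VA=0x30040000119 (r,kernel):
  L0: frame=0x26 idx=6 entry=0x44007 [P=1 RW=1 US=1 PS=0]
  L1: frame=0x44 idx=1 entry=0x3E002 [P=0 RW=1 US=0 PS=0]
  ✗ PAGE_NOT_PRESENT  [2 reads]
#4 VA=0x60681C16DC0 (r,kernel):
  L0: frame=0x26 idx=12 entry=0x45007 [P=1 RW=1 US=1 PS=0]
  L1: frame=0x45 idx=26 entry=0x48007 [P=1 RW=1 US=1 PS=0]
  L2: frame=0x48 idx=14 entry=0x4B007 [P=1 RW=1 US=1 PS=0]
  L3: frame=0x4B idx=22 entry=0x4E007 [P=1 RW=1 US=1 PS=0]
  ⇒ phys 0x4EDC0  [4 reads]
#5 VA=0xE874280A944 (r,kernel):
  L0: frame=0x26 idx=29 entry=0x50007 [P=1 RW=1 US=1 PS=0]
  L1: frame=0x50 idx=29 entry=0x51007 [P=1 RW=1 US=1 PS=0]
  L2: frame=0x51 idx=20 entry=0x52007 [P=1 RW=1 US=1 PS=0]
  L3: frame=0x52 idx=10 entry=0x56007 [P=1 RW=1 US=1 PS=0]
  ⇒ phys 0x56944  [4 reads]

Access #0 PA: 0x31A3E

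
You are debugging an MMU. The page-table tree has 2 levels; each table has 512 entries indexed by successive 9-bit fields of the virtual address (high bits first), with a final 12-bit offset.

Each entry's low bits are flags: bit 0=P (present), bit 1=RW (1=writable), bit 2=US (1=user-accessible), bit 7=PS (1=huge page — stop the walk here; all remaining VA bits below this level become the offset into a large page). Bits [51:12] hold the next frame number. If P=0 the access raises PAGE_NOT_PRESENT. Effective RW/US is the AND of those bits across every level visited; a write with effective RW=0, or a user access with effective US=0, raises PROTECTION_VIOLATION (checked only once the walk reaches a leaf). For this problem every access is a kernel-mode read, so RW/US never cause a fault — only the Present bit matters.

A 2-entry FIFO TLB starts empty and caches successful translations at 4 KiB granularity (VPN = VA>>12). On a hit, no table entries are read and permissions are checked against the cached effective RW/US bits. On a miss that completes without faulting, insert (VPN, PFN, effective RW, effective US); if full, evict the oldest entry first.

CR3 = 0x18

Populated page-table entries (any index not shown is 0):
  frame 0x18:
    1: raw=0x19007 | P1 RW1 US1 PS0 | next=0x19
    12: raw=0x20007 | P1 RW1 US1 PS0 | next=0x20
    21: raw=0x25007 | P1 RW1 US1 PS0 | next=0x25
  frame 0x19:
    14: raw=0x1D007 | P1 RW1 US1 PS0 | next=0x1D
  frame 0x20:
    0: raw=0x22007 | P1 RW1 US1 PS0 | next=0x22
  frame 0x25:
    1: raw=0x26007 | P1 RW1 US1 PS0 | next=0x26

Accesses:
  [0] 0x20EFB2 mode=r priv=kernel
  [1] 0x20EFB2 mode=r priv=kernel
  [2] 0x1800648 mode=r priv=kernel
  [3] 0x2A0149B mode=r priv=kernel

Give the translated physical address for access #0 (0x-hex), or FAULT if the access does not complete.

Per-access translation:
#0 VA=0x20EFB2 (r,kernel):
  lvl0: tbl 0x18, slot 1 ⇒ 0x19007 (P1/RW1/US1/PS0)
  lvl1: tbl 0x19, slot 14 ⇒ 0x1D007 (P1/RW1/US1/PS0)
  ⇒ phys 0x1DFB2  [2 reads]
#1 VA=0x20EFB2 (r,kernel):
  TLB hit vpn=0x20E → PA=0x1DFB2
#2 VA=0x1800648 (r,kernel):
  lvl0: tbl 0x18, slot 12 ⇒ 0x20007 (P1/RW1/US1/PS0)
  lvl1: tbl 0x20, slot 0 ⇒ 0x22007 (P1/RW1/US1/PS0)
  ⇒ phys 0x22648  [2 reads]
#3 VA=0x2A0149B (r,kernel):
  lvl0: tbl 0x18, slot 21 ⇒ 0x25007 (P1/RW1/US1/PS0)
  lvl1: tbl 0x25, slot 1 ⇒ 0x26007 (P1/RW1/US1/PS0)
  ⇒ phys 0x2649B  [2 reads]

Access #0 PA: 0x1DFB2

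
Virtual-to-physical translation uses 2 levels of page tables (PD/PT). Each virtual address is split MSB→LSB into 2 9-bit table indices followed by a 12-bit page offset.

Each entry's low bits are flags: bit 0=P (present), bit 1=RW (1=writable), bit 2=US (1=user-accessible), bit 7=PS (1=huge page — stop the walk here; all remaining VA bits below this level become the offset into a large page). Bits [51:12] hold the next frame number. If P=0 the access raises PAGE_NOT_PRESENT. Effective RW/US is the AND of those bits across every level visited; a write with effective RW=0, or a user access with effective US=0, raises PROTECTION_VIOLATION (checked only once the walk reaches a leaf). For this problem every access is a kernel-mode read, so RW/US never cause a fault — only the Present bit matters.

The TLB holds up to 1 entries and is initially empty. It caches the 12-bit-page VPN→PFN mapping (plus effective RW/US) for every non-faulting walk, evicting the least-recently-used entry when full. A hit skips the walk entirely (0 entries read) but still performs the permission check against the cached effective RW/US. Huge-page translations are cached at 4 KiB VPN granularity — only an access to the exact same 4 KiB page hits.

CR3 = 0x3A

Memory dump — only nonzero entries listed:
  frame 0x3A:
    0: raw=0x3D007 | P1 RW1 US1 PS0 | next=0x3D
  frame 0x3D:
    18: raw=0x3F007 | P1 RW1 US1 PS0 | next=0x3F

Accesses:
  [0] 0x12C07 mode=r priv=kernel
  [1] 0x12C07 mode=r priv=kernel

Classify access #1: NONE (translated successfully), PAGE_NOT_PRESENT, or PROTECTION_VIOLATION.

Walk each access:
#0 VA=0x12C07 (r,kernel):
  lvl0: tbl 0x3A, slot 0 ⇒ 0x3D007 (P1/RW1/US1/PS0)
  lvl1: tbl 0x3D, slot 18 ⇒ 0x3F007 (P1/RW1/US1/PS0)
  ✓ 0x3FC07  — 2 lookups
#1 VA=0x12C07 (r,kernel):
  TLB hit vpn=0x12 → PA=0x3FC07

Access #1 fault: NONE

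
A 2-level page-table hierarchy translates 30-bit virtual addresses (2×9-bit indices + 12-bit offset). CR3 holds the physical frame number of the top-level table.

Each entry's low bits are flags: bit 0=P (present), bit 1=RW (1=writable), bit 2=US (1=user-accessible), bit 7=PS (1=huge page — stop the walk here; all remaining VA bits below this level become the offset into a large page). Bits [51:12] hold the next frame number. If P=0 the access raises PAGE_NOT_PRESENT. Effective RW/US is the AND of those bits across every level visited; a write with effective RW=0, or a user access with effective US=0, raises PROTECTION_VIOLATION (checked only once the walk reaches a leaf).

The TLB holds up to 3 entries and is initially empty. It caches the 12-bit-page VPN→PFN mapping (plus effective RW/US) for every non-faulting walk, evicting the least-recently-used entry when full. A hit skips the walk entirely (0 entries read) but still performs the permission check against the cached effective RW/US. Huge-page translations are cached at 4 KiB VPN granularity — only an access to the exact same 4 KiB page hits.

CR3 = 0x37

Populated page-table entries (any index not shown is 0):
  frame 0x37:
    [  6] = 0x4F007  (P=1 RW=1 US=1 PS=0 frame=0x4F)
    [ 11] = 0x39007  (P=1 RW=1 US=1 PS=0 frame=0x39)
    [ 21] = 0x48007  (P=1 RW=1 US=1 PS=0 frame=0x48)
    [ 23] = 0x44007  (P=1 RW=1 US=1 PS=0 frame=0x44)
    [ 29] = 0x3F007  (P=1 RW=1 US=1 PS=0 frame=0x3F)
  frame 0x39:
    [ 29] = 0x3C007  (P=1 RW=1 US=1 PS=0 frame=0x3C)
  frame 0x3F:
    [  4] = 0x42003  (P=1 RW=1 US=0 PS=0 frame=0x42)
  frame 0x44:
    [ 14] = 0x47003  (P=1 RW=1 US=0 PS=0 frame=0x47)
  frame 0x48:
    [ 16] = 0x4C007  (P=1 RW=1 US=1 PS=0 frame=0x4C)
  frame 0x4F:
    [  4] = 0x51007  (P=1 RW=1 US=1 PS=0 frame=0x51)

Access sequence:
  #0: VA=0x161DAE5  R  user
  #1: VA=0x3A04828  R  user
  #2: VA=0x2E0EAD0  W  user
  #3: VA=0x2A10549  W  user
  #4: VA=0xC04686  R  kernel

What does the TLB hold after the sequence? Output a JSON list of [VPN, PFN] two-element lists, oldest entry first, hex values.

Trace:
#0 VA=0x161DAE5 (r,user):
  [0] read 0x37 idx=11: raw=0x39007 flags P=1 W=1 U=1 S=0
  [1] read 0x39 idx=29: raw=0x3C007 flags P=1 W=1 U=1 S=0
  ⇒ phys 0x3CAE5  [2 reads]
#1 VA=0x3A04828 (r,user):
  [0] read 0x37 idx=29: raw=0x3F007 flags P=1 W=1 U=1 S=0
  [1] read 0x3F idx=4: raw=0x42003 flags P=1 W=1 U=0 S=0
  ⇒ fault: PROTECTION_VIOLATION  — 2 lookups
#2 VA=0x2E0EAD0 (w,user):
  [0] read 0x37 idx=23: raw=0x44007 flags P=1 W=1 U=1 S=0
  [1] read 0x44 idx=14: raw=0x47003 flags P=1 W=1 U=0 S=0
  ⇒ fault: PROTECTION_VIOLATION  — 2 lookups
#3 VA=0x2A10549 (w,user):
  [0] read 0x37 idx=21: raw=0x48007 flags P=1 W=1 U=1 S=0
  [1] read 0x48 idx=16: raw=0x4C007 flags P=1 W=1 U=1 S=0
  ⇒ phys 0x4C549  [2 reads]
#4 VA=0xC04686 (r,kernel):
  [0] read 0x37 idx=6: raw=0x4F007 flags P=1 W=1 U=1 S=0
  [1] read 0x4F idx=4: raw=0x51007 flags P=1 W=1 U=1 S=0
  ⇒ phys 0x51686  [2 reads]

TLB: [["0x161D", "0x3C"], ["0x2A10", "0x4C"], ["0xC04", "0x51"]]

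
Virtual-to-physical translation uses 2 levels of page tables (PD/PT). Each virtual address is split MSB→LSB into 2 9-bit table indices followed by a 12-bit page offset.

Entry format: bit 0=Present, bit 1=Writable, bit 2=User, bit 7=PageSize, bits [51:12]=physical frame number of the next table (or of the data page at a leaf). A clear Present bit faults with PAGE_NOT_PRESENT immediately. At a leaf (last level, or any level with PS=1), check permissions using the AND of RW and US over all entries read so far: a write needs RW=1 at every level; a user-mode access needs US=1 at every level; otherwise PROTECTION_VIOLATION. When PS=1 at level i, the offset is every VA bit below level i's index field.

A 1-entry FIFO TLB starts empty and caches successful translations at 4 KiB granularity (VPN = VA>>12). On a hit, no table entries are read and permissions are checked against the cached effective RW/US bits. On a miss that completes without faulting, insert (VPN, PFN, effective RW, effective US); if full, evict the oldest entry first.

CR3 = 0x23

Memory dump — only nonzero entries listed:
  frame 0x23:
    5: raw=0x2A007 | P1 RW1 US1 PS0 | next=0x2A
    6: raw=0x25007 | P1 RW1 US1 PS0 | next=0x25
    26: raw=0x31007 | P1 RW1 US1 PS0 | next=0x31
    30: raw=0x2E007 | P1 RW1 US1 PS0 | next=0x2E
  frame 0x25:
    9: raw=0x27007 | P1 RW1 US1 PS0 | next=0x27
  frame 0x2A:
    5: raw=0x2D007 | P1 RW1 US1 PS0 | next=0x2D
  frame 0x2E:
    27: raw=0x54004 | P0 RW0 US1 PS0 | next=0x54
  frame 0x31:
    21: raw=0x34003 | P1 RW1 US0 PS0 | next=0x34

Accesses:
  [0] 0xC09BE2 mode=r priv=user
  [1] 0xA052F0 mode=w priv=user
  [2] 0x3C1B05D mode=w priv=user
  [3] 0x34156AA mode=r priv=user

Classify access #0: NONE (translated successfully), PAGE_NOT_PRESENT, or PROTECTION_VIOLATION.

Trace:
#0 VA=0xC09BE2 (r,user):
  L0: frame=0x23 idx=6 entry=0x25007 [P=1 RW=1 US=1 PS=0]
  L1: frame=0x25 idx=9 entry=0x27007 [P=1 RW=1 US=1 PS=0]
  ✓ 0x27BE2  — 2 lookups
#1 VA=0xA052F0 (w,user):
  L0: frame=0x23 idx=5 entry=0x2A007 [P=1 RW=1 US=1 PS=0]
  L1: frame=0x2A idx=5 entry=0x2D007 [P=1 RW=1 US=1 PS=0]
  ✓ 0x2D2F0  — 2 lookups
#2 VA=0x3C1B05D (w,user):
  L0: frame=0x23 idx=30 entry=0x2E007 [P=1 RW=1 US=1 PS=0]
  L1: frame=0x2E idx=27 entry=0x54004 [P=0 RW=0 US=1 PS=0]
  ⇒ fault: PAGE_NOT_PRESENT  — 2 lookups
#3 VA=0x34156AA (r,user):
  L0: frame=0x23 idx=26 entry=0x31007 [P=1 RW=1 US=1 PS=0]
  L1: frame=0x31 idx=21 entry=0x34003 [P=1 RW=1 US=0 PS=0]
  ⇒ fault: PROTECTION_VIOLATION  — 2 lookups

Access #0 fault: NONE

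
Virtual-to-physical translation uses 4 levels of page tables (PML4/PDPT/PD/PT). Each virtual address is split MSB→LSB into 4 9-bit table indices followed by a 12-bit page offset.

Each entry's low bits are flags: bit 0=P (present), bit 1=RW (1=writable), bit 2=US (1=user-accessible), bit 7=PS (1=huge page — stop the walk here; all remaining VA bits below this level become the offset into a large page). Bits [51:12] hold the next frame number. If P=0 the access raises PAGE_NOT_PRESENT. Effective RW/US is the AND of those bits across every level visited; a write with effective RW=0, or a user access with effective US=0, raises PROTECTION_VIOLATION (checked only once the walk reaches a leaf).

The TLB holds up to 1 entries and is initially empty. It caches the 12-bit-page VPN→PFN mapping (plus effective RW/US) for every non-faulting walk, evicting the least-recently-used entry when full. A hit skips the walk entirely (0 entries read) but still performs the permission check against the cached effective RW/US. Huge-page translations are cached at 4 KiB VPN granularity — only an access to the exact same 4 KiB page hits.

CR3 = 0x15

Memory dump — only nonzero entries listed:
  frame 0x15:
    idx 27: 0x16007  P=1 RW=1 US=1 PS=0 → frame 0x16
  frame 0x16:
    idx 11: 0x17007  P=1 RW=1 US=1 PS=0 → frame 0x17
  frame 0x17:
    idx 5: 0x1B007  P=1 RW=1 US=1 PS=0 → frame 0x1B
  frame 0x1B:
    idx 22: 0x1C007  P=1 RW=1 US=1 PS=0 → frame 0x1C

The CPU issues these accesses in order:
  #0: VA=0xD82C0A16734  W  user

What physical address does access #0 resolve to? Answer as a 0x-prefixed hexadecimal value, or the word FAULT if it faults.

Trace:
#0 VA=0xD82C0A16734 (w,user):
  lvl0: tbl 0x15, slot 27 ⇒ 0x16007 (P1/RW1/US1/PS0)
  lvl1: tbl 0x16, slot 11 ⇒ 0x17007 (P1/RW1/US1/PS0)
  lvl2: tbl 0x17, slot 5 ⇒ 0x1B007 (P1/RW1/US1/PS0)
  lvl3: tbl 0x1B, slot 22 ⇒ 0x1C007 (P1/RW1/US1/PS0)
  → PA=0x1C734  (4 entries read)

Access #0 PA: 0x1C734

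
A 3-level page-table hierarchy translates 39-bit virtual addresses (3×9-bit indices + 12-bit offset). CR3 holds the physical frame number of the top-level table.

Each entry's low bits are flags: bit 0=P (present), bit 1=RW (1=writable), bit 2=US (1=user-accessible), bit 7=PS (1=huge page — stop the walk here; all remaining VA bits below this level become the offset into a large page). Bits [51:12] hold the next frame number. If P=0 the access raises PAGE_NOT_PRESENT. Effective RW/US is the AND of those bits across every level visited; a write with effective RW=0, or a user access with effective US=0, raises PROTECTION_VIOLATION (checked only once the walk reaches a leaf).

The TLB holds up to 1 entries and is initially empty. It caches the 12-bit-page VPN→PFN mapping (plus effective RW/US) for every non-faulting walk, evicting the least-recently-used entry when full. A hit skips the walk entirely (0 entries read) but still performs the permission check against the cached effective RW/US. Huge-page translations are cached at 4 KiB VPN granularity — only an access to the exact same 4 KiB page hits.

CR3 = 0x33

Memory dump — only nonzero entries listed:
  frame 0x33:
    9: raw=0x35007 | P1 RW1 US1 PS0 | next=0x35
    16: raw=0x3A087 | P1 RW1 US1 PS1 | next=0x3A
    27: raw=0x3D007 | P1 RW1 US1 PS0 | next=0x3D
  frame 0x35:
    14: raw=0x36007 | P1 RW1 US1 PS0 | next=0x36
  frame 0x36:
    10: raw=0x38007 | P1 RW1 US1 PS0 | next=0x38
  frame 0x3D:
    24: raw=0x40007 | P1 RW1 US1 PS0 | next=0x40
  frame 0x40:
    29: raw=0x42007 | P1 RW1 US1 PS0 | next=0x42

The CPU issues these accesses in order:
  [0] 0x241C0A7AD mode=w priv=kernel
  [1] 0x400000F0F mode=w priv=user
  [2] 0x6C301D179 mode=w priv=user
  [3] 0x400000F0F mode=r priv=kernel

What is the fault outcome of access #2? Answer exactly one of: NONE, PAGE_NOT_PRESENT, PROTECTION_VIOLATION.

Trace:
#0 VA=0x241C0A7AD (w,kernel):
  lvl0: tbl 0x33, slot 9 ⇒ 0x35007 (P1/RW1/US1/PS0)
  lvl1: tbl 0x35, slot 14 ⇒ 0x36007 (P1/RW1/US1/PS0)
  lvl2: tbl 0x36, slot 10 ⇒ 0x38007 (P1/RW1/US1/PS0)
  ✓ 0x387AD  — 3 lookups
#1 VA=0x400000F0F (w,user):
  lvl0: tbl 0x33, slot 16 ⇒ 0x3A087 (P1/RW1/US1/PS1)
  ✓ 0x3AF0F (huge @L0)  — 1 lookups
#2 VA=0x6C301D179 (w,user):
  lvl0: tbl 0x33, slot 27 ⇒ 0x3D007 (P1/RW1/US1/PS0)
  lvl1: tbl 0x3D, slot 24 ⇒ 0x40007 (P1/RW1/US1/PS0)
  lvl2: tbl 0x40, slot 29 ⇒ 0x42007 (P1/RW1/US1/PS0)
  ✓ 0x42179  — 3 lookups
#3 VA=0x400000F0F (r,kernel):
  lvl0: tbl 0x33, slot 16 ⇒ 0x3A087 (P1/RW1/US1/PS1)
  ✓ 0x3AF0F (huge @L0)  — 1 lookups

Access #2 fault: NONE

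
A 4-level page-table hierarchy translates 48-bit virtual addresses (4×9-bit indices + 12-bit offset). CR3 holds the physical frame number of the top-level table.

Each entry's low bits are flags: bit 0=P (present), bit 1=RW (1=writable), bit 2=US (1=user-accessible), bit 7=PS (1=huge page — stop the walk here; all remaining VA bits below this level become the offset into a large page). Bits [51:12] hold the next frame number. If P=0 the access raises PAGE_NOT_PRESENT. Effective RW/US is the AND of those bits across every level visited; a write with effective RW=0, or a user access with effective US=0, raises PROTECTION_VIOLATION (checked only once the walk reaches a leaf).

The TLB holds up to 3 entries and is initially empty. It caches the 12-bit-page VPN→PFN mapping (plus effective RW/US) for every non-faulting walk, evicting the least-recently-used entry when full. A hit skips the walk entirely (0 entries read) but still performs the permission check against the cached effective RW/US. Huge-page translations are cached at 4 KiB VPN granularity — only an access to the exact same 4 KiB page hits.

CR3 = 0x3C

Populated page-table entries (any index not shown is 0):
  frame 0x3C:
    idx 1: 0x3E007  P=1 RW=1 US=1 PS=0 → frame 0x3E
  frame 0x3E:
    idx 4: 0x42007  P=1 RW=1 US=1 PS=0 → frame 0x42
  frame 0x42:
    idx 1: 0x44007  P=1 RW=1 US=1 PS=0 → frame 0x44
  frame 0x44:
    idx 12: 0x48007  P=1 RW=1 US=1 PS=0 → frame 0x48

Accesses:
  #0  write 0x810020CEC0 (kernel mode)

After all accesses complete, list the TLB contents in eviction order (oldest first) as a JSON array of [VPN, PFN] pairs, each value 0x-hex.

Walk each access:
#0 VA=0x810020CEC0 (w,kernel):
  L0 @0x3C[1] → 0x3E007  P=1,RW=1,US=1,PS=0
  L1 @0x3E[4] → 0x42007  P=1,RW=1,US=1,PS=0
  L2 @0x42[1] → 0x44007  P=1,RW=1,US=1,PS=0
  L3 @0x44[12] → 0x48007  P=1,RW=1,US=1,PS=0
  → PA=0x48EC0  (4 entries read)

TLB: [["0x810020C", "0x48"]]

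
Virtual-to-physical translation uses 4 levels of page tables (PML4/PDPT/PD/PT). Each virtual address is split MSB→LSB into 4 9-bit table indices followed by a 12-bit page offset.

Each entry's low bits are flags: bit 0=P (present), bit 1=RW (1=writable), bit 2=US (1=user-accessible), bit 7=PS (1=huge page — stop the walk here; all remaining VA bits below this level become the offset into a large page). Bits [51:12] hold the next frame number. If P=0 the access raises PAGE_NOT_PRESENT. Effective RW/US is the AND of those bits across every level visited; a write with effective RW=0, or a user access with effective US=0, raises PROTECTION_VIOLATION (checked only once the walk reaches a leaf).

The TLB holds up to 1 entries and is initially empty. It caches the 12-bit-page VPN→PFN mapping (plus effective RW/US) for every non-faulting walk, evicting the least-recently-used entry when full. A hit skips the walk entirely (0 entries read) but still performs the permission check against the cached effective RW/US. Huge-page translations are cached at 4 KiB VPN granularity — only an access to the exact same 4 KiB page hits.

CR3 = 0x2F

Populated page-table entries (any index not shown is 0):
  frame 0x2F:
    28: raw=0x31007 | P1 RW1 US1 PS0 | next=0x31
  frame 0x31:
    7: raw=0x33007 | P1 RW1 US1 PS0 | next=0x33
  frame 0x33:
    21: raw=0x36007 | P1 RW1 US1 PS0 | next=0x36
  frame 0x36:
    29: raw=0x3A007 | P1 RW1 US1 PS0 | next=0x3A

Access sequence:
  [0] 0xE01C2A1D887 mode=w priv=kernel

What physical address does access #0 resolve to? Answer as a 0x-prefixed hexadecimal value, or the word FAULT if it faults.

Trace:
#0 VA=0xE01C2A1D887 (w,kernel):
  [0] read 0x2F idx=28: raw=0x31007 flags P=1 W=1 U=1 S=0
  [1] read 0x31 idx=7: raw=0x33007 flags P=1 W=1 U=1 S=0
  [2] read 0x33 idx=21: raw=0x36007 flags P=1 W=1 U=1 S=0
  [3] read 0x36 idx=29: raw=0x3A007 flags P=1 W=1 U=1 S=0
  ✓ 0x3A887  — 4 lookups

Access #0 PA: 0x3A887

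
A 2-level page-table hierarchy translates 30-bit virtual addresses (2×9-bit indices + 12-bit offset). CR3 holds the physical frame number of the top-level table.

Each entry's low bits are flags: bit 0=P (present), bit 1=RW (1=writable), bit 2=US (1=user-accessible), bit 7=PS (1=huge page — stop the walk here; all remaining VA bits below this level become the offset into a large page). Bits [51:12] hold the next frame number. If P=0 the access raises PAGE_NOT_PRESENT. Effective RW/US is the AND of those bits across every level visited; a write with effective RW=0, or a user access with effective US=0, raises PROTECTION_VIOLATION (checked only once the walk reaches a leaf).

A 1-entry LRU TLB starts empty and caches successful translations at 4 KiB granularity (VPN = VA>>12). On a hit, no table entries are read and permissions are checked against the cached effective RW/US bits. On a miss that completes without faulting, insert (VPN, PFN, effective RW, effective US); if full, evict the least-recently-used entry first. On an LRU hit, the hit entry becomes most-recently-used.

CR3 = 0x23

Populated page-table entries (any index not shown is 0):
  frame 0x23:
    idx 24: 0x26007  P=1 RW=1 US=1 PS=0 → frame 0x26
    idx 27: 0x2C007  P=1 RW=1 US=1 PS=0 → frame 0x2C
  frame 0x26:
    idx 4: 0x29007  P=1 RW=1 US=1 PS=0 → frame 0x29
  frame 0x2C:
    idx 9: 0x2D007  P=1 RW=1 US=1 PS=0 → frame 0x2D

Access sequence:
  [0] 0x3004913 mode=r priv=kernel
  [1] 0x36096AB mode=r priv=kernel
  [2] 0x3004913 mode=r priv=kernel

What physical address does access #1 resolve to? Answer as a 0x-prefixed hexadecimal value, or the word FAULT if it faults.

Per-access translation:
#0 VA=0x3004913 (r,kernel):
  L0 @0x23[24] → 0x26007  P=1,RW=1,US=1,PS=0
  L1 @0x26[4] → 0x29007  P=1,RW=1,US=1,PS=0
  ✓ 0x29913  — 2 lookups
#1 VA=0x36096AB (r,kernel):
  L0 @0x23[27] → 0x2C007  P=1,RW=1,US=1,PS=0
  L1 @0x2C[9] → 0x2D007  P=1,RW=1,US=1,PS=0
  ✓ 0x2D6AB  — 2 lookups
#2 VA=0x3004913 (r,kernel):
  L0 @0x23[24] → 0x26007  P=1,RW=1,US=1,PS=0
  L1 @0x26[4] → 0x29007  P=1,RW=1,US=1,PS=0
  ✓ 0x29913  — 2 lookups

Access #1 PA: 0x2D6AB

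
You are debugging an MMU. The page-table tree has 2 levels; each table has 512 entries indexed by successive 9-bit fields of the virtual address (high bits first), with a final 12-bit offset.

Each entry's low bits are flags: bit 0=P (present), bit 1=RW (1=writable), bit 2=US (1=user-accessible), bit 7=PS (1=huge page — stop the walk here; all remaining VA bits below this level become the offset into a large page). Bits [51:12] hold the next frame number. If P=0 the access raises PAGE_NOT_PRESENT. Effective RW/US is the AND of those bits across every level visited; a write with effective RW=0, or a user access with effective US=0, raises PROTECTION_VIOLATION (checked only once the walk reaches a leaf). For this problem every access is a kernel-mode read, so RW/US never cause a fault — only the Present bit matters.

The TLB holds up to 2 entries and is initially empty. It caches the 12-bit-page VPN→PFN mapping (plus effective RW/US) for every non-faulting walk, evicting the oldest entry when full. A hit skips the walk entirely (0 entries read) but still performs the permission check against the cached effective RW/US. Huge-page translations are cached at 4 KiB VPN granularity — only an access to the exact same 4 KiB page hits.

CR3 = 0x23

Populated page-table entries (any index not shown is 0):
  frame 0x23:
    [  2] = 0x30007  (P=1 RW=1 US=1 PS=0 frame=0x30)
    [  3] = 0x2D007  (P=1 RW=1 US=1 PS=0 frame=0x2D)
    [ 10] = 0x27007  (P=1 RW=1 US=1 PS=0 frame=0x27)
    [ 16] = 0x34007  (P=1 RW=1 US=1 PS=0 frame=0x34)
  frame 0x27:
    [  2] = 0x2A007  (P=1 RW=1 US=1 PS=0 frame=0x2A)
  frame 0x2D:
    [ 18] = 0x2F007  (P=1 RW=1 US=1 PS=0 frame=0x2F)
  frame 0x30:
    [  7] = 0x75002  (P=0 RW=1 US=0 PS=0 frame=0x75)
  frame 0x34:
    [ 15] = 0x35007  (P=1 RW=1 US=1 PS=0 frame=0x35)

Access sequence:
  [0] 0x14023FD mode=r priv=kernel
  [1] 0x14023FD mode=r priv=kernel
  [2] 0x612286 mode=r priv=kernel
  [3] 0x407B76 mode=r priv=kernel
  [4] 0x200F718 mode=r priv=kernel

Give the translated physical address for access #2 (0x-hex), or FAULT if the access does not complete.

Per-access translation:
#0 VA=0x14023FD (r,kernel):
  L0: frame=0x23 idx=10 entry=0x27007 [P=1 RW=1 US=1 PS=0]
  L1: frame=0x27 idx=2 entry=0x2A007 [P=1 RW=1 US=1 PS=0]
  → PA=0x2A3FD  (2 entries read)
#1 VA=0x14023FD (r,kernel):
  TLB hit vpn=0x1402 → PA=0x2A3FD
#2 VA=0x612286 (r,kernel):
  L0: frame=0x23 idx=3 entry=0x2D007 [P=1 RW=1 US=1 PS=0]
  L1: frame=0x2D idx=18 entry=0x2F007 [P=1 RW=1 US=1 PS=0]
  → PA=0x2F286  (2 entries read)
#3 VA=0x407B76 (r,kernel):
  L0: frame=0x23 idx=2 entry=0x30007 [P=1 RW=1 US=1 PS=0]
  L1: frame=0x30 idx=7 entry=0x75002 [P=0 RW=1 US=0 PS=0]
  → PAGE_NOT_PRESENT  (2 entries read)
#4 VA=0x200F718 (r,kernel):
  L0: frame=0x23 idx=16 entry=0x34007 [P=1 RW=1 US=1 PS=0]
  L1: frame=0x34 idx=15 entry=0x35007 [P=1 RW=1 US=1 PS=0]
  → PA=0x35718  (2 entries read)

Access #2 PA: 0x2F286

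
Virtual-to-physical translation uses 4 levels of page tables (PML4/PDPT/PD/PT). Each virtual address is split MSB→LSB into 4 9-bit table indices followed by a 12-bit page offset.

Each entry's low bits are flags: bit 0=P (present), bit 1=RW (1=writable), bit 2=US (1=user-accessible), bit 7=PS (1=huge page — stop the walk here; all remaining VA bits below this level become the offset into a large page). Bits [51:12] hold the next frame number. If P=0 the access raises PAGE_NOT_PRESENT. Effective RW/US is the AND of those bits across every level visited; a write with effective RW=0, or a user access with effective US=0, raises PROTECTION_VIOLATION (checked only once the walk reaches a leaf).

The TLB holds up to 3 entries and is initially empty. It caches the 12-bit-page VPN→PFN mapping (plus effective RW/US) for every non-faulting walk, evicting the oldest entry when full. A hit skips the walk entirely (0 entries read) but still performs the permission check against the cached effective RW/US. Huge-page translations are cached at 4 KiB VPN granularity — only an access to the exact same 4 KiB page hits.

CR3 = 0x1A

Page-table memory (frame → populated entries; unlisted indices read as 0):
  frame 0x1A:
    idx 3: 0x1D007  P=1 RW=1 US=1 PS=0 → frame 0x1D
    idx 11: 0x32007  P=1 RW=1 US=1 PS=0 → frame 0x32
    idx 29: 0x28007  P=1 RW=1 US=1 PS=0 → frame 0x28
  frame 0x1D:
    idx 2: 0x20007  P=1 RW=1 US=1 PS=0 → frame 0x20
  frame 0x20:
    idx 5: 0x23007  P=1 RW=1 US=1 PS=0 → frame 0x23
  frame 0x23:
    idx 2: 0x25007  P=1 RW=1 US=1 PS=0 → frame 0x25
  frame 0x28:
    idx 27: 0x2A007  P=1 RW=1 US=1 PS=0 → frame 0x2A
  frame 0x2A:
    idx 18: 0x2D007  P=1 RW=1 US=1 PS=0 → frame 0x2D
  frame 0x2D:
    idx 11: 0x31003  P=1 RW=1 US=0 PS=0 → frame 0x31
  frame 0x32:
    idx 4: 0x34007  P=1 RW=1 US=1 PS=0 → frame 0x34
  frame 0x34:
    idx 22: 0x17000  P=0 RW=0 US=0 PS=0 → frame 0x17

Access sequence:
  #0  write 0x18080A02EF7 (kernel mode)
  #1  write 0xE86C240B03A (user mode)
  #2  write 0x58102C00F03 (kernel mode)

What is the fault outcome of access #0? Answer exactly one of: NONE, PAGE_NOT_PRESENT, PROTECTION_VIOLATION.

Per-access translation:
#0 VA=0x18080A02EF7 (w,kernel):
  lvl0: tbl 0x1A, slot 3 ⇒ 0x1D007 (P1/RW1/US1/PS0)
  lvl1: tbl 0x1D, slot 2 ⇒ 0x20007 (P1/RW1/US1/PS0)
  lvl2: tbl 0x20, slot 5 ⇒ 0x23007 (P1/RW1/US1/PS0)
  lvl3: tbl 0x23, slot 2 ⇒ 0x25007 (P1/RW1/US1/PS0)
  ✓ 0x25EF7  — 4 lookups
#1 VA=0xE86C240B03A (w,user):
  lvl0: tbl 0x1A, slot 29 ⇒ 0x28007 (P1/RW1/US1/PS0)
  lvl1: tbl 0x28, slot 27 ⇒ 0x2A007 (P1/RW1/US1/PS0)
  lvl2: tbl 0x2A, slot 18 ⇒ 0x2D007 (P1/RW1/US1/PS0)
  lvl3: tbl 0x2D, slot 11 ⇒ 0x31003 (P1/RW1/US0/PS0)
  → PROTECTION_VIOLATION  (4 entries read)
#2 VA=0x58102C00F03 (w,kernel):
  lvl0: tbl 0x1A, slot 11 ⇒ 0x32007 (P1/RW1/US1/PS0)
  lvl1: tbl 0x32, slot 4 ⇒ 0x34007 (P1/RW1/US1/PS0)
  lvl2: tbl 0x34, slot 22 ⇒ 0x17000 (P0/RW0/US0/PS0)
  → PAGE_NOT_PRESENT  (3 entries read)

Access #0 fault: NONE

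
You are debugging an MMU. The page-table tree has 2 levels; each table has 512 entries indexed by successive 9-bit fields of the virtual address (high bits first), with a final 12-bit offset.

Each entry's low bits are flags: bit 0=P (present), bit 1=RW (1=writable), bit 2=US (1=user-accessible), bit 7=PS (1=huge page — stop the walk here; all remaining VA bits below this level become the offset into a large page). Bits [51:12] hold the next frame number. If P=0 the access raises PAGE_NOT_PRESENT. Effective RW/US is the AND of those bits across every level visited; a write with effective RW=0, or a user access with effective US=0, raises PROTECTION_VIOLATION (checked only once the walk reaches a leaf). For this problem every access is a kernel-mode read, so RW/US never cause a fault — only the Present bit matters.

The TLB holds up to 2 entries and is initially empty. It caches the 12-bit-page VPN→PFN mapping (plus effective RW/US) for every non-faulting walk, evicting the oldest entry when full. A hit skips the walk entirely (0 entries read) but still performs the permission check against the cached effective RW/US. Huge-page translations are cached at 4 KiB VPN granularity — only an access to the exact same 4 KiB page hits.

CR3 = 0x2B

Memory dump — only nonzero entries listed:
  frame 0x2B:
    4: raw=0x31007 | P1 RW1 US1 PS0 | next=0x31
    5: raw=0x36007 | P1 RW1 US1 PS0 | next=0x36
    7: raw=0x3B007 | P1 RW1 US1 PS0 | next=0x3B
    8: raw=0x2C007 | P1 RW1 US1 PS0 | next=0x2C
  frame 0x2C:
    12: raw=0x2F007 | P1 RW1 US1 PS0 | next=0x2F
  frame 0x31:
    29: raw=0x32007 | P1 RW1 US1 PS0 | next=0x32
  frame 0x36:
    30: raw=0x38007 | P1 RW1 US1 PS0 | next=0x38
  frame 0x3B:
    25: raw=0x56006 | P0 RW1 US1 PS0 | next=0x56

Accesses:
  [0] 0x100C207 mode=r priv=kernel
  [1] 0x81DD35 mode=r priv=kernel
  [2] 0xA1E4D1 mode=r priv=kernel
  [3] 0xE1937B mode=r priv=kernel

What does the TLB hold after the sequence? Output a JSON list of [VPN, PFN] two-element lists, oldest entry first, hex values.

Walk each access:
#0 VA=0x100C207 (r,kernel):
  L0 @0x2B[8] → 0x2C007  P=1,RW=1,US=1,PS=0
  L1 @0x2C[12] → 0x2F007  P=1,RW=1,US=1,PS=0
  → PA=0x2F207  (2 entries read)
#1 VA=0x81DD35 (r,kernel):
  L0 @0x2B[4] → 0x31007  P=1,RW=1,US=1,PS=0
  L1 @0x31[29] → 0x32007  P=1,RW=1,US=1,PS=0
  → PA=0x32D35  (2 entries read)
#2 VA=0xA1E4D1 (r,kernel):
  L0 @0x2B[5] → 0x36007  P=1,RW=1,US=1,PS=0
  L1 @0x36[30] → 0x38007  P=1,RW=1,US=1,PS=0
  → PA=0x384D1  (2 entries read)
#3 VA=0xE1937B (r,kernel):
  L0 @0x2B[7] → 0x3B007  P=1,RW=1,US=1,PS=0
  L1 @0x3B[25] → 0x56006  P=0,RW=1,US=1,PS=0
  → PAGE_NOT_PRESENT  (2 entries read)

TLB: [["0x81D", "0x32"], ["0xA1E", "0x38"]]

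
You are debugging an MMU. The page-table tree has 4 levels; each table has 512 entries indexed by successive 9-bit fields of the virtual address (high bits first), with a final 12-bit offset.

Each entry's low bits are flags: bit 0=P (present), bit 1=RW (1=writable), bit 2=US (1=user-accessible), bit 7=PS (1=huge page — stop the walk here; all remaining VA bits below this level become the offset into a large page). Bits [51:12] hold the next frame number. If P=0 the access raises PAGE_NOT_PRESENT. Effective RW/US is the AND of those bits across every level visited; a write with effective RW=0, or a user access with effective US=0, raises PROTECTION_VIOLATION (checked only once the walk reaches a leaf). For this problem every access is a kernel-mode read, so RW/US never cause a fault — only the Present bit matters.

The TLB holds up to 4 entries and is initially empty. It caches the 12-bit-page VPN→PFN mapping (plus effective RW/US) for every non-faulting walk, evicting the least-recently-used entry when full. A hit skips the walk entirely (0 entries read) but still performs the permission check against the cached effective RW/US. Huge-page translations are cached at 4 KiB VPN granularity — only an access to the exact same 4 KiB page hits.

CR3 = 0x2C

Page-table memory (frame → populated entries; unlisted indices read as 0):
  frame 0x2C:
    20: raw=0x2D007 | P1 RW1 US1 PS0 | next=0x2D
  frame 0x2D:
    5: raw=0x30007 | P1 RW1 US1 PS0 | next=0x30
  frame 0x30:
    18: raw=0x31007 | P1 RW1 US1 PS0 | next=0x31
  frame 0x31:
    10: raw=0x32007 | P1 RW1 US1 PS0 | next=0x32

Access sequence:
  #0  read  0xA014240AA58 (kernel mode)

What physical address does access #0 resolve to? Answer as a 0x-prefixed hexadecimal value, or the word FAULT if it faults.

Walk each access:
#0 VA=0xA014240AA58 (r,kernel):
  L0 @0x2C[20] → 0x2D007  P=1,RW=1,US=1,PS=0
  L1 @0x2D[5] → 0x30007  P=1,RW=1,US=1,PS=0
  L2 @0x30[18] → 0x31007  P=1,RW=1,US=1,PS=0
  L3 @0x31[10] → 0x32007  P=1,RW=1,US=1,PS=0
  ⇒ phys 0x32A58  [4 reads]

Access #0 PA: 0x32A58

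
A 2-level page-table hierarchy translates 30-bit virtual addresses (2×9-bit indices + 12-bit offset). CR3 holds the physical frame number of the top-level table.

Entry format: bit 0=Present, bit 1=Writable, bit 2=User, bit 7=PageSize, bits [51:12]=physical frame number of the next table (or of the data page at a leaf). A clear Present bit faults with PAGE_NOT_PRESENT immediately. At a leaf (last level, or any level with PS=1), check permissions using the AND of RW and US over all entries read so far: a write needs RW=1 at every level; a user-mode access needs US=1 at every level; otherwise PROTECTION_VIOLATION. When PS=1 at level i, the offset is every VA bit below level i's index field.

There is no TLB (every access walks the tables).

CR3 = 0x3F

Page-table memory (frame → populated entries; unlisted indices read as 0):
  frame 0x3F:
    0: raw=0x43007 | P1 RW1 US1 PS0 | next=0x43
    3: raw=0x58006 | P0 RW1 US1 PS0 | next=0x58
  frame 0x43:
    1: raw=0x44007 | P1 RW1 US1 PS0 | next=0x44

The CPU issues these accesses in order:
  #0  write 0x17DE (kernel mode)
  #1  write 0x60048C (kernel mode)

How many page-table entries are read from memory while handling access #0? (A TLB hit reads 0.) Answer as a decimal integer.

Walk each access:
#0 VA=0x17DE (w,kernel):
  L0 @0x3F[0] → 0x43007  P=1,RW=1,US=1,PS=0
  L1 @0x43[1] → 0x44007  P=1,RW=1,US=1,PS=0
  ⇒ phys 0x447DE  [2 reads]
#1 VA=0x60048C (w,kernel):
  L0 @0x3F[3] → 0x58006  P=0,RW=1,US=1,PS=0
  ⇒ fault: PAGE_NOT_PRESENT  — 1 lookups

Entries read for #0: 2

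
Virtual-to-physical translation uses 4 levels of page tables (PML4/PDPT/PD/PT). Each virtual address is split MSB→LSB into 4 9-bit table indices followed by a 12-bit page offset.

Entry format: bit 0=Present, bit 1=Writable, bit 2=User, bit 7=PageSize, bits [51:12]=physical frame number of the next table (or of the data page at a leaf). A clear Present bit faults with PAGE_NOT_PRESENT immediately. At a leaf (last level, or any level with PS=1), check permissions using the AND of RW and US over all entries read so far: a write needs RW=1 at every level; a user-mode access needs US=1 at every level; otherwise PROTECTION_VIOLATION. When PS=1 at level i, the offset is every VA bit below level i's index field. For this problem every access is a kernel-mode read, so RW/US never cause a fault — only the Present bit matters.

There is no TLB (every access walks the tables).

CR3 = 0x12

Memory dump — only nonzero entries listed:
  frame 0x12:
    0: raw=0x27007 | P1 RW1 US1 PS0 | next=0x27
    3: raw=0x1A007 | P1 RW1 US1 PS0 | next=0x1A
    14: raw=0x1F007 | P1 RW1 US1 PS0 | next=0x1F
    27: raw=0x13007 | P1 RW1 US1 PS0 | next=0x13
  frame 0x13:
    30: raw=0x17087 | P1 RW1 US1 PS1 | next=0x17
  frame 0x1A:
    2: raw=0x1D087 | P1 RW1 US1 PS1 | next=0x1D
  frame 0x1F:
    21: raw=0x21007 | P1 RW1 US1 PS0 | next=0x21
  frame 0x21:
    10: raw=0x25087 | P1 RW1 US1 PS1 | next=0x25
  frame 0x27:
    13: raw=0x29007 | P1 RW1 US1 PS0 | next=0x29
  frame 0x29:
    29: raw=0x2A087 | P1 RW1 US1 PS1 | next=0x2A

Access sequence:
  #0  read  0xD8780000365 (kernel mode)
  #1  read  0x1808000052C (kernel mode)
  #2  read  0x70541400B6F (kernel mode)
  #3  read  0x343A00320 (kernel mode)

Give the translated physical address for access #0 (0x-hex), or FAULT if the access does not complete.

Walk each access:
#0 VA=0xD8780000365 (r,kernel):
  L0: frame=0x12 idx=27 entry=0x13007 [P=1 RW=1 US=1 PS=0]
  L1: frame=0x13 idx=30 entry=0x17087 [P=1 RW=1 US=1 PS=1]
  ✓ 0x17365 (huge @L1)  — 2 lookups
#1 VA=0x1808000052C (r,kernel):
  L0: frame=0x12 idx=3 entry=0x1A007 [P=1 RW=1 US=1 PS=0]
  L1: frame=0x1A idx=2 entry=0x1D087 [P=1 RW=1 US=1 PS=1]
  ✓ 0x1D52C (huge @L1)  — 2 lookups
#2 VA=0x70541400B6F (r,kernel):
  L0: frame=0x12 idx=14 entry=0x1F007 [P=1 RW=1 US=1 PS=0]
  L1: frame=0x1F idx=21 entry=0x21007 [P=1 RW=1 US=1 PS=0]
  L2: frame=0x21 idx=10 entry=0x25087 [P=1 RW=1 US=1 PS=1]
  ✓ 0x25B6F (huge @L2)  — 3 lookups
#3 VA=0x343A00320 (r,kernel):
  L0: frame=0x12 idx=0 entry=0x27007 [P=1 RW=1 US=1 PS=0]
  L1: frame=0x27 idx=13 entry=0x29007 [P=1 RW=1 US=1 PS=0]
  L2: frame=0x29 idx=29 entry=0x2A087 [P=1 RW=1 US=1 PS=1]
  ✓ 0x2A320 (huge @L2)  — 3 lookups

Access #0 PA: 0x17365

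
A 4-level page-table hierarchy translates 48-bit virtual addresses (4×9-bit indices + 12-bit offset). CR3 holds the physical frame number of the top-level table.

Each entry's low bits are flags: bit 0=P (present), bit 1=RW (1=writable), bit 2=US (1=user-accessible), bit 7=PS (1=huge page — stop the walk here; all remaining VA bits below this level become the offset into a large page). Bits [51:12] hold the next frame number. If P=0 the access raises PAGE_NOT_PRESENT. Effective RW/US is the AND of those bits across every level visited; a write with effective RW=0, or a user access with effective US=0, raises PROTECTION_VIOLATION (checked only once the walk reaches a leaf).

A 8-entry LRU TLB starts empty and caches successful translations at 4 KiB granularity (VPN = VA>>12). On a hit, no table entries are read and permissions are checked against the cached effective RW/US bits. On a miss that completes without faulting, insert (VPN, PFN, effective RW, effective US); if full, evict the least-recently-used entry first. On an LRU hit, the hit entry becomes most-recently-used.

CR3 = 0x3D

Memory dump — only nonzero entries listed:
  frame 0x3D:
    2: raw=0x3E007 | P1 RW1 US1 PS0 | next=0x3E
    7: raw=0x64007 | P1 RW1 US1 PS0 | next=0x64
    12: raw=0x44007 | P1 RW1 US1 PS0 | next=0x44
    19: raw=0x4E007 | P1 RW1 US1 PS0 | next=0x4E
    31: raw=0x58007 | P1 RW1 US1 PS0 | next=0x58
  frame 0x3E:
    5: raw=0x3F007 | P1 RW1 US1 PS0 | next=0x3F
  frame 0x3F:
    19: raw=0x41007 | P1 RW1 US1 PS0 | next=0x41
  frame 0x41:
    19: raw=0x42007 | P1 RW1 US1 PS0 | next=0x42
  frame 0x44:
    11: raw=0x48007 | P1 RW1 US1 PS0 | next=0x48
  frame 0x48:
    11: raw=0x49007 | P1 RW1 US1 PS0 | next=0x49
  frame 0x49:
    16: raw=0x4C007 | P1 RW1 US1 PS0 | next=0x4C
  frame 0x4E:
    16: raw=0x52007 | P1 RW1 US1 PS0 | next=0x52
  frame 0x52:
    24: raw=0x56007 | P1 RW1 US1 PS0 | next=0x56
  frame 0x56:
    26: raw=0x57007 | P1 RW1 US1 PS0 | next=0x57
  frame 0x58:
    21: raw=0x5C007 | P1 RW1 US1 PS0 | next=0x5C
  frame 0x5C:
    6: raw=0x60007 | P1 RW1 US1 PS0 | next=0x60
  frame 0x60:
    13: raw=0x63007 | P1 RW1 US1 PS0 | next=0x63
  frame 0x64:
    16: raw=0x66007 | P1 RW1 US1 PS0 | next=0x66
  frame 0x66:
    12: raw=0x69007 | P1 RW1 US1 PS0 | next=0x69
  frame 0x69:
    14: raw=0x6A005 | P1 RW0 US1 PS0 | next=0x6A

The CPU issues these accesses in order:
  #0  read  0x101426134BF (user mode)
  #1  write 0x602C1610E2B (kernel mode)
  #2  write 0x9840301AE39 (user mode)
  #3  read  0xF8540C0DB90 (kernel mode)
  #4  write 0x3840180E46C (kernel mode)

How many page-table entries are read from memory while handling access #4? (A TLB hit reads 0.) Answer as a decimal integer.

Per-access translation:
#0 VA=0x101426134BF (r,user):
  L0 @0x3D[2] → 0x3E007  P=1,RW=1,US=1,PS=0
  L1 @0x3E[5] → 0x3F007  P=1,RW=1,US=1,PS=0
  L2 @0x3F[19] → 0x41007  P=1,RW=1,US=1,PS=0
  L3 @0x41[19] → 0x42007  P=1,RW=1,US=1,PS=0
  → PA=0x424BF  (4 entries read)
#1 VA=0x602C1610E2B (w,kernel):
  L0 @0x3D[12] → 0x44007  P=1,RW=1,US=1,PS=0
  L1 @0x44[11] → 0x48007  P=1,RW=1,US=1,PS=0
  L2 @0x48[11] → 0x49007  P=1,RW=1,US=1,PS=0
  L3 @0x49[16] → 0x4C007  P=1,RW=1,US=1,PS=0
  → PA=0x4CE2B  (4 entries read)
#2 VA=0x9840301AE39 (w,user):
  L0 @0x3D[19] → 0x4E007  P=1,RW=1,US=1,PS=0
  L1 @0x4E[16] → 0x52007  P=1,RW=1,US=1,PS=0
  L2 @0x52[24] → 0x56007  P=1,RW=1,US=1,PS=0
  L3 @0x56[26] → 0x57007  P=1,RW=1,US=1,PS=0
  → PA=0x57E39  (4 entries read)
#3 VA=0xF8540C0DB90 (r,kernel):
  L0 @0x3D[31] → 0x58007  P=1,RW=1,US=1,PS=0
  L1 @0x58[21] → 0x5C007  P=1,RW=1,US=1,PS=0
  L2 @0x5C[6] → 0x60007  P=1,RW=1,US=1,PS=0
  L3 @0x60[13] → 0x63007  P=1,RW=1,US=1,PS=0
  → PA=0x63B90  (4 entries read)
#4 VA=0x3840180E46C (w,kernel):
  L0 @0x3D[7] → 0x64007  P=1,RW=1,US=1,PS=0
  L1 @0x64[16] → 0x66007  P=1,RW=1,US=1,PS=0
  L2 @0x66[12] → 0x69007  P=1,RW=1,US=1,PS=0
  L3 @0x69[14] → 0x6A005  P=1,RW=0,US=1,PS=0
  ✗ PROTECTION_VIOLATION  [4 reads]

Entries read for #4: 4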